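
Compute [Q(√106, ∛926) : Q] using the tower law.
[Q(√106, ∛926) : Q] = 6

Let L = Q(√106, ∛926). Since Q(√106) ⊂ L and [Q(√106):Q] = 2, the tower law gives 2 | [L:Q]. Likewise Q(∛926) ⊂ L with [Q(∛926):Q] = 3 (because 926 is not a perfect cube), so 3 | [L:Q]. As gcd(2,3) = 1, [L:Q] is divisible by 6. Conversely L is generated over Q by √106 and ∛926, so [L:Q] ≤ 2·3 = 6. Therefore [Q(√106, ∛926) : Q] = 6.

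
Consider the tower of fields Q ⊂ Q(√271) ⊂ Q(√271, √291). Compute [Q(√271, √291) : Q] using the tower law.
[Q(√271, √291) : Q] = 4

[Q(√271):Q] = 2 (min poly x^2 - 271, irreducible since 271 is squarefree > 1). For the top step, suppose √291 ∈ Q(√271), say √291 = c + d√271 with c, d ∈ Q. Squaring: 291 = c^2 + 271d^2 + 2cd√271. Since √271 ∉ Q this forces 2cd = 0. If d = 0 then √291 = c ∈ Q, contradicting 291 squarefree > 1. If c = 0 then 291 = 271d^2, so 271·291 = (271d)^2 is a perfect square in Q — but 271·291 = 78861 is not a perfect square (since 271 and 291 are distinct squarefree integers). Contradiction. Hence √291 ∉ Q(√271), so x^2 - 291 stays irreducible over Q(√271) and [Q(√271, √291) : Q(√271)] = 2. By the tower law, [Q(√271, √291) : Q] = 2 · 2 = 4.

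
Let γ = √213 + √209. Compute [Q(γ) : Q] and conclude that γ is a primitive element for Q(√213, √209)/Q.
[Q(γ) : Q] = 4 (equivalently, Q(γ) = Q(√213, √209))

Obviously Q(γ) ⊆ Q(√213, √209), and [Q(√213, √209):Q] = 4 (since 213, 209 are distinct squarefree integers > 1 with 44517 not a perfect square). To show equality we compute the minimal polynomial of γ. From γ = √213 + √209: γ^2 = 213 + 2√(44517) + 209 = 422 + 2√(44517), so γ^2 - 422 = 2√(44517); squaring, (γ^2 - 422)^2 = 4·44517, i.e. γ^4 - 844γ^2 + 178084 - 178068 = 0, i.e. γ^4 - 844γ^2 + 16 = 0. So γ is a root of x^4 - 844x^2 + 16. This polynomial is irreducible over Q: it has no rational root (each ±√213 ± √209 is irrational), and any factorization into two quadratics over Q would force √(44517) ∈ Q (pairing opposite roots) or √213, √209 ∈ Q (other pairings), all impossible. Hence [Q(γ):Q] = 4 = [Q(√213, √209):Q], so Q(γ) = Q(√213, √209).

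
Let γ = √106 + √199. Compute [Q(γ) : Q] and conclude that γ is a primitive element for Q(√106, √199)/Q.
[Q(γ) : Q] = 4 (equivalently, Q(γ) = Q(√106, √199))

Obviously Q(γ) ⊆ Q(√106, √199), and [Q(√106, √199):Q] = 4 (since 106, 199 are distinct squarefree integers > 1 with 21094 not a perfect square). To show equality we compute the minimal polynomial of γ. From γ = √106 + √199: γ^2 = 106 + 2√(21094) + 199 = 305 + 2√(21094), so γ^2 - 305 = 2√(21094); squaring, (γ^2 - 305)^2 = 4·21094, i.e. γ^4 - 610γ^2 + 93025 - 84376 = 0, i.e. γ^4 - 610γ^2 + 8649 = 0. So γ is a root of x^4 - 610x^2 + 8649. This polynomial is irreducible over Q: it has no rational root (each ±√106 ± √199 is irrational), and any factorization into two quadratics over Q would force √(21094) ∈ Q (pairing opposite roots) or √106, √199 ∈ Q (other pairings), all impossible. Hence [Q(γ):Q] = 4 = [Q(√106, √199):Q], so Q(γ) = Q(√106, √199).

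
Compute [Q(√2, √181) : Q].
[Q(√2, √181) : Q] = 4

[Q(√2):Q] = 2 (min poly x^2 - 2, irreducible since 2 is squarefree > 1). For the top step, suppose √181 ∈ Q(√2), say √181 = c + d√2 with c, d ∈ Q. Squaring: 181 = c^2 + 2d^2 + 2cd√2. Since √2 ∉ Q this forces 2cd = 0. If d = 0 then √181 = c ∈ Q, contradicting 181 squarefree > 1. If c = 0 then 181 = 2d^2, so 2·181 = (2d)^2 is a perfect square in Q — but 2·181 = 362 is not a perfect square (since 2 and 181 are distinct squarefree integers). Contradiction. Hence √181 ∉ Q(√2), so x^2 - 181 stays irreducible over Q(√2) and [Q(√2, √181) : Q(√2)] = 2. By the tower law, [Q(√2, √181) : Q] = 2 · 2 = 4.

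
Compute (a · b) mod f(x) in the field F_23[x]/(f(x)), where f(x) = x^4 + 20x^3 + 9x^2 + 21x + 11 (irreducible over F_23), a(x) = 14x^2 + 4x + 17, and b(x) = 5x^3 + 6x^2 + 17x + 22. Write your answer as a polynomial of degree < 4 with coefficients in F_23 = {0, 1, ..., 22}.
a · b ≡ 15x^3 + 5x + 2 (mod f(x))

Multiply in F_23[x]: a(x)·b(x) = (14x^2 + 4x + 17)·(5x^3 + 6x^2 + 17x + 22) = x^5 + 12x^4 + 2x^3 + 18x^2 + 9x + 6. This has degree ≥ 4, so divide by f(x) over F_23: x^5 + 12x^4 + 2x^3 + 18x^2 + 9x + 6 = (x + 15)·(x^4 + 20x^3 + 9x^2 + 21x + 11) + (15x^3 + 5x + 2). Hence a·b ≡ 15x^3 + 5x + 2 (mod f). (F_23[x]/(f) is a field with 23^4 = 279841 elements since f is irreducible of degree 4.)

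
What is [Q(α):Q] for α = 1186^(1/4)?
[Q(α):Q] = 4

α is a root of x^4 - 1186. By Eisenstein's criterion at the prime p = 2 (which divides the constant term 1186 but p^2 = 4 does not, since 1186 is squarefree), x^4 - 1186 is irreducible over Q. Hence [Q(α):Q] = 4.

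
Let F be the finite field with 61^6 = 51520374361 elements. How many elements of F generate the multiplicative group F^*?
There are φ(51520374360) = 10391224320 primitive elements

F_q^* is cyclic of order q - 1 = 51520374360. A cyclic group of order m has exactly φ(m) generators. Here m = 51520374360 = 2^3 · 3^2 · 5 · 7 · 13 · 31 · 97 · 523, so the number of primitive elements is φ(51520374360) = 10391224320.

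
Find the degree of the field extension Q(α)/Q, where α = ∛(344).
[Q(α):Q] = 3

The minimal polynomial of α is x^3 - 344, irreducible over Q since 344 is not a perfect cube (so x^3 - 344 has no rational root). Hence [Q(α):Q] = deg(m_α) = 3.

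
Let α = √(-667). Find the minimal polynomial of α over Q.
m_α(x) = x^2 + 667

α satisfies α^2 + 667 = 0, so x^2 + 667 annihilates α. Since d = -667 is squarefree and ≠ 1, it is not a perfect square in Q, so x^2 + 667 has no rational root and is therefore irreducible over Q (a degree-2 polynomial over a field is irreducible iff it has no root). Hence m_α(x) = x^2 + 667.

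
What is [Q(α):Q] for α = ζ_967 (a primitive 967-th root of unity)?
[Q(α):Q] = 966

The minimal polynomial of ζ_967 over Q is the 967-th cyclotomic polynomial Φ_967(x), which is irreducible over Q and has degree φ(967) = 966. Hence [Q(α):Q] = φ(967) = 966.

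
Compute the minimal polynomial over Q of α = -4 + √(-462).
m_α(x) = x^2 + 8x + 478

From α + 4 = √(-462), squaring gives (α + 4)^2 = -462, i.e. α^2 + 8α + 16 = -462, so α^2 + 8α + 478 = 0. The discriminant of x^2 + 8x + 478 is (8)^2 - 4·(478) = 64 - 1912 = -1848, and 4·(-462) is not a perfect square in Q since -462 is squarefree and ≠ 1. Hence x^2 + 8x + 478 is irreducible over Q and is the minimal polynomial of α.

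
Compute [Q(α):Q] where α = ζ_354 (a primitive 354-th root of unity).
[Q(α):Q] = 116

The minimal polynomial of ζ_354 over Q is the 354-th cyclotomic polynomial Φ_354(x), which is irreducible over Q and has degree φ(354) = 116. Hence [Q(α):Q] = φ(354) = 116.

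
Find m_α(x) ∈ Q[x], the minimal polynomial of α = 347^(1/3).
m_α(x) = x^3 - 347

α satisfies α^3 = 347, so x^3 - 347 annihilates α. By the rational root test, a rational root p/q (in lowest terms) of x^3 - 347 would satisfy p^3 = 347 q^3, forcing q = 1 and p^3 = 347; but 347 is not a perfect cube, contradiction. A monic cubic over Q with no rational root is irreducible (any nontrivial factorization would include a linear factor). Hence x^3 - 347 is the minimal polynomial of α, and in particular [Q(α):Q] = 3.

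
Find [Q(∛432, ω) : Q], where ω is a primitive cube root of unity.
[Q(∛432, ω) : Q] = 6

[Q(∛432):Q] = 3 (min poly x^3 - 432, irreducible since 432 is not a perfect cube). [Q(ω):Q] = 2 (min poly x^2 + x + 1). Since Q(∛432) ⊂ R and ω ∉ R, we have ω ∉ Q(∛432), so x^2 + x + 1 remains irreducible over Q(∛432) and [Q(∛432, ω) : Q(∛432)] = 2. By the tower law, [Q(∛432, ω) : Q] = 3 · 2 = 6. (In fact Q(∛432, ω) is the splitting field of x^3 - 432 over Q.)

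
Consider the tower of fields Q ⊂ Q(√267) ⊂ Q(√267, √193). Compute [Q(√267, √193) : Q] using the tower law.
[Q(√267, √193) : Q] = 4

[Q(√267):Q] = 2 (min poly x^2 - 267, irreducible since 267 is squarefree > 1). For the top step, suppose √193 ∈ Q(√267), say √193 = c + d√267 with c, d ∈ Q. Squaring: 193 = c^2 + 267d^2 + 2cd√267. Since √267 ∉ Q this forces 2cd = 0. If d = 0 then √193 = c ∈ Q, contradicting 193 squarefree > 1. If c = 0 then 193 = 267d^2, so 267·193 = (267d)^2 is a perfect square in Q — but 267·193 = 51531 is not a perfect square (since 267 and 193 are distinct squarefree integers). Contradiction. Hence √193 ∉ Q(√267), so x^2 - 193 stays irreducible over Q(√267) and [Q(√267, √193) : Q(√267)] = 2. By the tower law, [Q(√267, √193) : Q] = 2 · 2 = 4.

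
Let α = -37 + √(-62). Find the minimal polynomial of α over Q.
m_α(x) = x^2 + 74x + 1431

From α + 37 = √(-62), squaring gives (α + 37)^2 = -62, i.e. α^2 + 74α + 1369 = -62, so α^2 + 74α + 1431 = 0. The discriminant of x^2 + 74x + 1431 is (74)^2 - 4·(1431) = 5476 - 5724 = -248, and 4·(-62) is not a perfect square in Q since -62 is squarefree and ≠ 1. Hence x^2 + 74x + 1431 is irreducible over Q and is the minimal polynomial of α.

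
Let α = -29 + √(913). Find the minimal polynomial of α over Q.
m_α(x) = x^2 + 58x - 72

From α + 29 = √(913), squaring gives (α + 29)^2 = 913, i.e. α^2 + 58α + 841 = 913, so α^2 + 58α - 72 = 0. The discriminant of x^2 + 58x - 72 is (58)^2 - 4·(-72) = 3364 + 288 = 3652, and 4·(913) is not a perfect square in Q since 913 is squarefree and ≠ 1. Hence x^2 + 58x - 72 is irreducible over Q and is the minimal polynomial of α.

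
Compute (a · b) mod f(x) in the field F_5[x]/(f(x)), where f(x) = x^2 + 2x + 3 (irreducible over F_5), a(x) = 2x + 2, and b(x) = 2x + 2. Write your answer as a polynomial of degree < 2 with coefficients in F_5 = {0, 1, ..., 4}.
a · b ≡ 2 (mod f(x))

Multiply in F_5[x]: a(x)·b(x) = (2x + 2)·(2x + 2) = 4x^2 + 3x + 4. This has degree ≥ 2, so divide by f(x) over F_5: 4x^2 + 3x + 4 = (4)·(x^2 + 2x + 3) + (2). Hence a·b ≡ 2 (mod f). (F_5[x]/(f) is a field with 5^2 = 25 elements since f is irreducible of degree 2.)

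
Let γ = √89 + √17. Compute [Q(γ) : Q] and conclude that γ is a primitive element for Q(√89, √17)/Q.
[Q(γ) : Q] = 4 (equivalently, Q(γ) = Q(√89, √17))

Obviously Q(γ) ⊆ Q(√89, √17), and [Q(√89, √17):Q] = 4 (since 89, 17 are distinct squarefree integers > 1 with 1513 not a perfect square). To show equality we compute the minimal polynomial of γ. From γ = √89 + √17: γ^2 = 89 + 2√(1513) + 17 = 106 + 2√(1513), so γ^2 - 106 = 2√(1513); squaring, (γ^2 - 106)^2 = 4·1513, i.e. γ^4 - 212γ^2 + 11236 - 6052 = 0, i.e. γ^4 - 212γ^2 + 5184 = 0. So γ is a root of x^4 - 212x^2 + 5184. This polynomial is irreducible over Q: it has no rational root (each ±√89 ± √17 is irrational), and any factorization into two quadratics over Q would force √(1513) ∈ Q (pairing opposite roots) or √89, √17 ∈ Q (other pairings), all impossible. Hence [Q(γ):Q] = 4 = [Q(√89, √17):Q], so Q(γ) = Q(√89, √17).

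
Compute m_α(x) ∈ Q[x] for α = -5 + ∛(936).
m_α(x) = x^3 + 15x^2 + 75x - 811

Set β = α + 5 = ∛(936), so β^3 = 936. Then (α + 5)^3 - 936 = 0, i.e. α is a root of g(x) = (x + 5)^3 - 936 = x^3 + 15x^2 + 75x - 811. Since g(x) = h(x + 5) where h(x) = x^3 - 936, and h is irreducible over Q (because 936 is not a perfect cube, so h has no rational root, and a monic cubic with no rational root is irreducible), g is also irreducible (irreducibility is preserved under the substitution x → x + 5). Hence m_α(x) = x^3 + 15x^2 + 75x - 811.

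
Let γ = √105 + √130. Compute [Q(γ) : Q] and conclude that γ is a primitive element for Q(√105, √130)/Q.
[Q(γ) : Q] = 4 (equivalently, Q(γ) = Q(√105, √130))

Obviously Q(γ) ⊆ Q(√105, √130), and [Q(√105, √130):Q] = 4 (since 105, 130 are distinct squarefree integers > 1 with 13650 not a perfect square). To show equality we compute the minimal polynomial of γ. From γ = √105 + √130: γ^2 = 105 + 2√(13650) + 130 = 235 + 2√(13650), so γ^2 - 235 = 2√(13650); squaring, (γ^2 - 235)^2 = 4·13650, i.e. γ^4 - 470γ^2 + 55225 - 54600 = 0, i.e. γ^4 - 470γ^2 + 625 = 0. So γ is a root of x^4 - 470x^2 + 625. This polynomial is irreducible over Q: it has no rational root (each ±√105 ± √130 is irrational), and any factorization into two quadratics over Q would force √(13650) ∈ Q (pairing opposite roots) or √105, √130 ∈ Q (other pairings), all impossible. Hence [Q(γ):Q] = 4 = [Q(√105, √130):Q], so Q(γ) = Q(√105, √130).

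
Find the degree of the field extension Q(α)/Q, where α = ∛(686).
[Q(α):Q] = 3

The minimal polynomial of α is x^3 - 686, irreducible over Q since 686 is not a perfect cube (so x^3 - 686 has no rational root). Hence [Q(α):Q] = deg(m_α) = 3.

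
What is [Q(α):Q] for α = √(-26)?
[Q(α):Q] = 2

[Q(α):Q] equals the degree of the minimal polynomial of α. Here α^2 = -26 and x^2 + 26 is irreducible (d = -26 is squarefree, ≠ 1, hence not a square), so deg(m_α) = 2. Thus [Q(α):Q] = 2.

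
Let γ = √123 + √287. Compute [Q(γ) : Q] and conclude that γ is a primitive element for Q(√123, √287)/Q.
[Q(γ) : Q] = 4 (equivalently, Q(γ) = Q(√123, √287))

Obviously Q(γ) ⊆ Q(√123, √287), and [Q(√123, √287):Q] = 4 (since 123, 287 are distinct squarefree integers > 1 with 35301 not a perfect square). To show equality we compute the minimal polynomial of γ. From γ = √123 + √287: γ^2 = 123 + 2√(35301) + 287 = 410 + 2√(35301), so γ^2 - 410 = 2√(35301); squaring, (γ^2 - 410)^2 = 4·35301, i.e. γ^4 - 820γ^2 + 168100 - 141204 = 0, i.e. γ^4 - 820γ^2 + 26896 = 0. So γ is a root of x^4 - 820x^2 + 26896. This polynomial is irreducible over Q: it has no rational root (each ±√123 ± √287 is irrational), and any factorization into two quadratics over Q would force √(35301) ∈ Q (pairing opposite roots) or √123, √287 ∈ Q (other pairings), all impossible. Hence [Q(γ):Q] = 4 = [Q(√123, √287):Q], so Q(γ) = Q(√123, √287).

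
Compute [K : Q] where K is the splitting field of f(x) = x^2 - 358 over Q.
[K : Q] = 2

f(x) = x^2 - 358 factors as (x - √358)(x + √358). The splitting field is K = Q(√358). Since 358 is squarefree and > 1, it is not a perfect square, so x^2 - 358 is irreducible over Q and [Q(√358) : Q] = 2. Hence [K : Q] = 2.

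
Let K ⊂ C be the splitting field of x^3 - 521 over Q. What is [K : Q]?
[K : Q] = 6

The roots of x^3 - 521 are ∛521, ω∛521, ω^2∛521 where ω = e^(2πi/3) is a primitive cube root of unity, so K = Q(∛521, ω). Now [Q(∛521):Q] = 3 (since 521 is not a perfect cube, x^3 - 521 is irreducible) and [Q(ω):Q] = 2. Both 2 and 3 divide [K:Q], and [K:Q] ≤ 3·2 = 6, so [K:Q] = 6. (Equivalently: Q(∛521) ⊂ R but ω ∉ R, so [K : Q(∛521)] = 2.)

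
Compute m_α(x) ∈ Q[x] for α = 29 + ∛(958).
m_α(x) = x^3 - 87x^2 + 2523x - 25347

Set β = α - 29 = ∛(958), so β^3 = 958. Then (α - 29)^3 - 958 = 0, i.e. α is a root of g(x) = (x - 29)^3 - 958 = x^3 - 87x^2 + 2523x - 25347. Since g(x) = h(x - 29) where h(x) = x^3 - 958, and h is irreducible over Q (because 958 is not a perfect cube, so h has no rational root, and a monic cubic with no rational root is irreducible), g is also irreducible (irreducibility is preserved under the substitution x → x - 29). Hence m_α(x) = x^3 - 87x^2 + 2523x - 25347.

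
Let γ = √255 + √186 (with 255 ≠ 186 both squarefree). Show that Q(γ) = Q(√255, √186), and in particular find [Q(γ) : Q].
[Q(γ) : Q] = 4 (equivalently, Q(γ) = Q(√255, √186))

Obviously Q(γ) ⊆ Q(√255, √186), and [Q(√255, √186):Q] = 4 (since 255, 186 are distinct squarefree integers > 1 with 47430 not a perfect square). To show equality we compute the minimal polynomial of γ. From γ = √255 + √186: γ^2 = 255 + 2√(47430) + 186 = 441 + 2√(47430), so γ^2 - 441 = 2√(47430); squaring, (γ^2 - 441)^2 = 4·47430, i.e. γ^4 - 882γ^2 + 194481 - 189720 = 0, i.e. γ^4 - 882γ^2 + 4761 = 0. So γ is a root of x^4 - 882x^2 + 4761. This polynomial is irreducible over Q: it has no rational root (each ±√255 ± √186 is irrational), and any factorization into two quadratics over Q would force √(47430) ∈ Q (pairing opposite roots) or √255, √186 ∈ Q (other pairings), all impossible. Hence [Q(γ):Q] = 4 = [Q(√255, √186):Q], so Q(γ) = Q(√255, √186).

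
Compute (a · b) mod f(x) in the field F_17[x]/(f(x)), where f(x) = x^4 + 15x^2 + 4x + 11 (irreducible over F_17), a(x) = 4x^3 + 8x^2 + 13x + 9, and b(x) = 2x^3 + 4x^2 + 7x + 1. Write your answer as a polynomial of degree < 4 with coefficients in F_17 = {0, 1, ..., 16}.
a · b ≡ 9x^3 + 4x^2 + 13x + 9 (mod f(x))

Multiply in F_17[x]: a(x)·b(x) = (4x^3 + 8x^2 + 13x + 9)·(2x^3 + 4x^2 + 7x + 1) = 8x^6 + 15x^5 + x^4 + 11x^3 + 16x^2 + 8x + 9. This has degree ≥ 4, so divide by f(x) over F_17: 8x^6 + 15x^5 + x^4 + 11x^3 + 16x^2 + 8x + 9 = (8x^2 + 15x)·(x^4 + 15x^2 + 4x + 11) + (9x^3 + 4x^2 + 13x + 9). Hence a·b ≡ 9x^3 + 4x^2 + 13x + 9 (mod f). (F_17[x]/(f) is a field with 17^4 = 83521 elements since f is irreducible of degree 4.)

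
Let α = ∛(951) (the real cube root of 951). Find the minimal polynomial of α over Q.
m_α(x) = x^3 - 951

α satisfies α^3 = 951, so x^3 - 951 annihilates α. By the rational root test, a rational root p/q (in lowest terms) of x^3 - 951 would satisfy p^3 = 951 q^3, forcing q = 1 and p^3 = 951; but 951 is not a perfect cube, contradiction. A monic cubic over Q with no rational root is irreducible (any nontrivial factorization would include a linear factor). Hence x^3 - 951 is the minimal polynomial of α, and in particular [Q(α):Q] = 3.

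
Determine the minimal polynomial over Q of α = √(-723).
m_α(x) = x^2 + 723

α satisfies α^2 + 723 = 0, so x^2 + 723 annihilates α. Since d = -723 is squarefree and ≠ 1, it is not a perfect square in Q, so x^2 + 723 has no rational root and is therefore irreducible over Q (a degree-2 polynomial over a field is irreducible iff it has no root). Hence m_α(x) = x^2 + 723.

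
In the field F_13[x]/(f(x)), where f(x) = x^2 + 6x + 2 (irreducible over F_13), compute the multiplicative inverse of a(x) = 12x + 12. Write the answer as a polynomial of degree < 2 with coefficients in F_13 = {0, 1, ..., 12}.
a(x)^(-1) ≡ 4x + 7 (mod f(x))

Since f is irreducible over F_13, F_13[x]/(f) is a field and a(x) ≠ 0 has an inverse. Apply the extended Euclidean algorithm to f(x) and a(x) in F_13[x]: f(x) = (12x + 8)·a(x) + (10). The last nonzero remainder is the constant 10 = gcd(f, a) in F_13. Back-substituting through the division chain expresses 10 = s(x)·a(x) + t(x)·f(x) with s(x) ≡ x + 5 (mod f), so (x + 5)·a(x) ≡ 10 (mod f). Multiplying by 10^(-1) ≡ 4 in F_13 gives a(x)^(-1) ≡ 4·(x + 5) ≡ 4x + 7 (mod f). Check: (12x + 12)·(4x + 7) = 9x^2 + 2x + 6 ≡ 1 (mod x^2 + 6x + 2).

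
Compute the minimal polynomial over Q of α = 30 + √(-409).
m_α(x) = x^2 - 60x + 1309

From α - 30 = √(-409), squaring gives (α - 30)^2 = -409, i.e. α^2 - 60α + 900 = -409, so α^2 - 60α + 1309 = 0. The discriminant of x^2 - 60x + 1309 is (-60)^2 - 4·(1309) = 3600 - 5236 = -1636, and 4·(-409) is not a perfect square in Q since -409 is squarefree and ≠ 1. Hence x^2 - 60x + 1309 is irreducible over Q and is the minimal polynomial of α.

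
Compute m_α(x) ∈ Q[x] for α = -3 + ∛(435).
m_α(x) = x^3 + 9x^2 + 27x - 408

Set β = α + 3 = ∛(435), so β^3 = 435. Then (α + 3)^3 - 435 = 0, i.e. α is a root of g(x) = (x + 3)^3 - 435 = x^3 + 9x^2 + 27x - 408. Since g(x) = h(x + 3) where h(x) = x^3 - 435, and h is irreducible over Q (because 435 is not a perfect cube, so h has no rational root, and a monic cubic with no rational root is irreducible), g is also irreducible (irreducibility is preserved under the substitution x → x + 3). Hence m_α(x) = x^3 + 9x^2 + 27x - 408.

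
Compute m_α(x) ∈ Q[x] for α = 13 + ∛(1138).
m_α(x) = x^3 - 39x^2 + 507x - 3335

Set β = α - 13 = ∛(1138), so β^3 = 1138. Then (α - 13)^3 - 1138 = 0, i.e. α is a root of g(x) = (x - 13)^3 - 1138 = x^3 - 39x^2 + 507x - 3335. Since g(x) = h(x - 13) where h(x) = x^3 - 1138, and h is irreducible over Q (because 1138 is not a perfect cube, so h has no rational root, and a monic cubic with no rational root is irreducible), g is also irreducible (irreducibility is preserved under the substitution x → x - 13). Hence m_α(x) = x^3 - 39x^2 + 507x - 3335.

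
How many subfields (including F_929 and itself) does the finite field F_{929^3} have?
F_{929^3} has 2 subfields

The subfields of F_{p^n} are exactly the fields F_{p^d} for d | n (each is the fixed field of the unique index-d subgroup of Gal(F_{p^n}/F_p) ≅ Z/nZ). The divisors of n = 3 are {1, 3}, giving 2 subfields: F_{929^1}, F_{929^3}.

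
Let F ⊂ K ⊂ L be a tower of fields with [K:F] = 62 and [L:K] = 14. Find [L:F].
[L:F] = 868

The tower law says that for any tower of field extensions F ⊂ K ⊂ L with finite degrees, [L:F] = [L:K] · [K:F]. Here this gives [L:F] = 14 · 62 = 868.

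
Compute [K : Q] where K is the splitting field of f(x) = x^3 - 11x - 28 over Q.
[K : Q] = 6

By the rational root test, any rational root of the monic integer polynomial f(x) = x^3 - 11x - 28 must be an integer dividing the constant term -28, i.e. one of ±{1, 2, 4, 7, 14, 28}. Evaluating: f(1) = -38, f(-1) = -18, f(2) = -42, f(-2) = -14, f(4) = -8, f(-4) = -48, f(7) = 238, f(-7) = -294, f(14) = 2562, f(-14) = -2618, f(28) = 21616, f(-28) = -21672; none is 0, so f has no rational root and is therefore irreducible over Q (a cubic with no linear factor over a field is irreducible). For an irreducible cubic, the Galois group is A_3 or S_3 according as the discriminant disc(f) = -4a^3 - 27b^2 = -4·(-11)^3 - 27·(-28)^2 = -15844 is or is not a square in Q. Here disc(f) = -15844 is not a perfect square in Q, so the Galois group of f over Q is not contained in A_3 and must be all of S_3. The splitting field has degree |S_3| = 6 over Q, so [K : Q] = 6.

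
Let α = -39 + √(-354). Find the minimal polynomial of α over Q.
m_α(x) = x^2 + 78x + 1875

From α + 39 = √(-354), squaring gives (α + 39)^2 = -354, i.e. α^2 + 78α + 1521 = -354, so α^2 + 78α + 1875 = 0. The discriminant of x^2 + 78x + 1875 is (78)^2 - 4·(1875) = 6084 - 7500 = -1416, and 4·(-354) is not a perfect square in Q since -354 is squarefree and ≠ 1. Hence x^2 + 78x + 1875 is irreducible over Q and is the minimal polynomial of α.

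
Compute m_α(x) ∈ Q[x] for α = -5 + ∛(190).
m_α(x) = x^3 + 15x^2 + 75x - 65

Set β = α + 5 = ∛(190), so β^3 = 190. Then (α + 5)^3 - 190 = 0, i.e. α is a root of g(x) = (x + 5)^3 - 190 = x^3 + 15x^2 + 75x - 65. Since g(x) = h(x + 5) where h(x) = x^3 - 190, and h is irreducible over Q (because 190 is not a perfect cube, so h has no rational root, and a monic cubic with no rational root is irreducible), g is also irreducible (irreducibility is preserved under the substitution x → x + 5). Hence m_α(x) = x^3 + 15x^2 + 75x - 65.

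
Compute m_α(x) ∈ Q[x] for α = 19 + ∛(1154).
m_α(x) = x^3 - 57x^2 + 1083x - 8013

Set β = α - 19 = ∛(1154), so β^3 = 1154. Then (α - 19)^3 - 1154 = 0, i.e. α is a root of g(x) = (x - 19)^3 - 1154 = x^3 - 57x^2 + 1083x - 8013. Since g(x) = h(x - 19) where h(x) = x^3 - 1154, and h is irreducible over Q (because 1154 is not a perfect cube, so h has no rational root, and a monic cubic with no rational root is irreducible), g is also irreducible (irreducibility is preserved under the substitution x → x - 19). Hence m_α(x) = x^3 - 57x^2 + 1083x - 8013.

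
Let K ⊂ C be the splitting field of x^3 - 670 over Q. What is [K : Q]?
[K : Q] = 6

The roots of x^3 - 670 are ∛670, ω∛670, ω^2∛670 where ω = e^(2πi/3) is a primitive cube root of unity, so K = Q(∛670, ω). Now [Q(∛670):Q] = 3 (since 670 is not a perfect cube, x^3 - 670 is irreducible) and [Q(ω):Q] = 2. Both 2 and 3 divide [K:Q], and [K:Q] ≤ 3·2 = 6, so [K:Q] = 6. (Equivalently: Q(∛670) ⊂ R but ω ∉ R, so [K : Q(∛670)] = 2.)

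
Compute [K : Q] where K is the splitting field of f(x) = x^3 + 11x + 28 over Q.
[K : Q] = 6

By the rational root test, any rational root of the monic integer polynomial f(x) = x^3 + 11x + 28 must be an integer dividing the constant term 28, i.e. one of ±{1, 2, 4, 7, 14, 28}. Evaluating: f(1) = 40, f(-1) = 16, f(2) = 58, f(-2) = -2, f(4) = 136, f(-4) = -80, f(7) = 448, f(-7) = -392, f(14) = 2926, f(-14) = -2870, f(28) = 22288, f(-28) = -22232; none is 0, so f has no rational root and is therefore irreducible over Q (a cubic with no linear factor over a field is irreducible). For an irreducible cubic, the Galois group is A_3 or S_3 according as the discriminant disc(f) = -4a^3 - 27b^2 = -4·(11)^3 - 27·(28)^2 = -26492 is or is not a square in Q. Here disc(f) = -26492 is not a perfect square in Q, so the Galois group of f over Q is not contained in A_3 and must be all of S_3. The splitting field has degree |S_3| = 6 over Q, so [K : Q] = 6.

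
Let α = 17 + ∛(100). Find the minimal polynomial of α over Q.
m_α(x) = x^3 - 51x^2 + 867x - 5013

Set β = α - 17 = ∛(100), so β^3 = 100. Then (α - 17)^3 - 100 = 0, i.e. α is a root of g(x) = (x - 17)^3 - 100 = x^3 - 51x^2 + 867x - 5013. Since g(x) = h(x - 17) where h(x) = x^3 - 100, and h is irreducible over Q (because 100 is not a perfect cube, so h has no rational root, and a monic cubic with no rational root is irreducible), g is also irreducible (irreducibility is preserved under the substitution x → x - 17). Hence m_α(x) = x^3 - 51x^2 + 867x - 5013.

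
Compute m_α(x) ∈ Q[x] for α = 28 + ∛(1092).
m_α(x) = x^3 - 84x^2 + 2352x - 23044

Set β = α - 28 = ∛(1092), so β^3 = 1092. Then (α - 28)^3 - 1092 = 0, i.e. α is a root of g(x) = (x - 28)^3 - 1092 = x^3 - 84x^2 + 2352x - 23044. Since g(x) = h(x - 28) where h(x) = x^3 - 1092, and h is irreducible over Q (because 1092 is not a perfect cube, so h has no rational root, and a monic cubic with no rational root is irreducible), g is also irreducible (irreducibility is preserved under the substitution x → x - 28). Hence m_α(x) = x^3 - 84x^2 + 2352x - 23044.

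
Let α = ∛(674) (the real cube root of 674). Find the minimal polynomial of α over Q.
m_α(x) = x^3 - 674

α satisfies α^3 = 674, so x^3 - 674 annihilates α. By the rational root test, a rational root p/q (in lowest terms) of x^3 - 674 would satisfy p^3 = 674 q^3, forcing q = 1 and p^3 = 674; but 674 is not a perfect cube, contradiction. A monic cubic over Q with no rational root is irreducible (any nontrivial factorization would include a linear factor). Hence x^3 - 674 is the minimal polynomial of α, and in particular [Q(α):Q] = 3.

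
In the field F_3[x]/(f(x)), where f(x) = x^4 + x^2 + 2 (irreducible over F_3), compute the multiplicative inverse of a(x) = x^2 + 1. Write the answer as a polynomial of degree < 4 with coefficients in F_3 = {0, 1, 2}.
a(x)^(-1) ≡ x^2 (mod f(x))

Since f is irreducible over F_3, F_3[x]/(f) is a field and a(x) ≠ 0 has an inverse. Apply the extended Euclidean algorithm to f(x) and a(x) in F_3[x]: f(x) = (x^2)·a(x) + (2). The last nonzero remainder is the constant 2 = gcd(f, a) in F_3. Back-substituting through the division chain expresses 2 = s(x)·a(x) + t(x)·f(x) with s(x) ≡ 2x^2 (mod f), so (2x^2)·a(x) ≡ 2 (mod f). Multiplying by 2^(-1) ≡ 2 in F_3 gives a(x)^(-1) ≡ 2·(2x^2) ≡ x^2 (mod f). Check: (x^2 + 1)·(x^2) = x^4 + x^2 ≡ 1 (mod x^4 + x^2 + 2).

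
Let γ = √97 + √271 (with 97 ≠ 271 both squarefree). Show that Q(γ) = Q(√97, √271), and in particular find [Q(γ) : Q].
[Q(γ) : Q] = 4 (equivalently, Q(γ) = Q(√97, √271))

Obviously Q(γ) ⊆ Q(√97, √271), and [Q(√97, √271):Q] = 4 (since 97, 271 are distinct squarefree integers > 1 with 26287 not a perfect square). To show equality we compute the minimal polynomial of γ. From γ = √97 + √271: γ^2 = 97 + 2√(26287) + 271 = 368 + 2√(26287), so γ^2 - 368 = 2√(26287); squaring, (γ^2 - 368)^2 = 4·26287, i.e. γ^4 - 736γ^2 + 135424 - 105148 = 0, i.e. γ^4 - 736γ^2 + 30276 = 0. So γ is a root of x^4 - 736x^2 + 30276. This polynomial is irreducible over Q: it has no rational root (each ±√97 ± √271 is irrational), and any factorization into two quadratics over Q would force √(26287) ∈ Q (pairing opposite roots) or √97, √271 ∈ Q (other pairings), all impossible. Hence [Q(γ):Q] = 4 = [Q(√97, √271):Q], so Q(γ) = Q(√97, √271).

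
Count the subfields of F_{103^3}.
F_{103^3} has 2 subfields

The subfields of F_{p^n} are exactly the fields F_{p^d} for d | n (each is the fixed field of the unique index-d subgroup of Gal(F_{p^n}/F_p) ≅ Z/nZ). The divisors of n = 3 are {1, 3}, giving 2 subfields: F_{103^1}, F_{103^3}.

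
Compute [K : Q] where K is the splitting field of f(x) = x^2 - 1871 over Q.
[K : Q] = 2

f(x) = x^2 - 1871 factors as (x - √1871)(x + √1871). The splitting field is K = Q(√1871). Since 1871 is squarefree and > 1, it is not a perfect square, so x^2 - 1871 is irreducible over Q and [Q(√1871) : Q] = 2. Hence [K : Q] = 2.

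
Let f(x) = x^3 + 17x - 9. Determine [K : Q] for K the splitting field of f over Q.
[K : Q] = 6

By the rational root test, any rational root of the monic integer polynomial f(x) = x^3 + 17x - 9 must be an integer dividing the constant term -9, i.e. one of ±{1, 3, 9}. Evaluating: f(1) = 9, f(-1) = -27, f(3) = 69, f(-3) = -87, f(9) = 873, f(-9) = -891; none is 0, so f has no rational root and is therefore irreducible over Q (a cubic with no linear factor over a field is irreducible). For an irreducible cubic, the Galois group is A_3 or S_3 according as the discriminant disc(f) = -4a^3 - 27b^2 = -4·(17)^3 - 27·(-9)^2 = -21839 is or is not a square in Q. Here disc(f) = -21839 is not a perfect square in Q, so the Galois group of f over Q is not contained in A_3 and must be all of S_3. The splitting field has degree |S_3| = 6 over Q, so [K : Q] = 6.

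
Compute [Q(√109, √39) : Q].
[Q(√109, √39) : Q] = 4

[Q(√109):Q] = 2 (min poly x^2 - 109, irreducible since 109 is squarefree > 1). For the top step, suppose √39 ∈ Q(√109), say √39 = c + d√109 with c, d ∈ Q. Squaring: 39 = c^2 + 109d^2 + 2cd√109. Since √109 ∉ Q this forces 2cd = 0. If d = 0 then √39 = c ∈ Q, contradicting 39 squarefree > 1. If c = 0 then 39 = 109d^2, so 109·39 = (109d)^2 is a perfect square in Q — but 109·39 = 4251 is not a perfect square (since 109 and 39 are distinct squarefree integers). Contradiction. Hence √39 ∉ Q(√109), so x^2 - 39 stays irreducible over Q(√109) and [Q(√109, √39) : Q(√109)] = 2. By the tower law, [Q(√109, √39) : Q] = 2 · 2 = 4.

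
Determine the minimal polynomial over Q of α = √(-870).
m_α(x) = x^2 + 870

α satisfies α^2 + 870 = 0, so x^2 + 870 annihilates α. Since d = -870 is squarefree and ≠ 1, it is not a perfect square in Q, so x^2 + 870 has no rational root and is therefore irreducible over Q (a degree-2 polynomial over a field is irreducible iff it has no root). Hence m_α(x) = x^2 + 870.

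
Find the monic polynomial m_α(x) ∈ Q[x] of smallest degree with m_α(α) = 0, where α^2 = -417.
m_α(x) = x^2 + 417

α satisfies α^2 + 417 = 0, so x^2 + 417 annihilates α. Since d = -417 is squarefree and ≠ 1, it is not a perfect square in Q, so x^2 + 417 has no rational root and is therefore irreducible over Q (a degree-2 polynomial over a field is irreducible iff it has no root). Hence m_α(x) = x^2 + 417.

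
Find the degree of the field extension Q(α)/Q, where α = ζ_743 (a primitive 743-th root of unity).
[Q(α):Q] = 742

The minimal polynomial of ζ_743 over Q is the 743-th cyclotomic polynomial Φ_743(x), which is irreducible over Q and has degree φ(743) = 742. Hence [Q(α):Q] = φ(743) = 742.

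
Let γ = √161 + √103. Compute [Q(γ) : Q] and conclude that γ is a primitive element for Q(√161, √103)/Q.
[Q(γ) : Q] = 4 (equivalently, Q(γ) = Q(√161, √103))

Obviously Q(γ) ⊆ Q(√161, √103), and [Q(√161, √103):Q] = 4 (since 161, 103 are distinct squarefree integers > 1 with 16583 not a perfect square). To show equality we compute the minimal polynomial of γ. From γ = √161 + √103: γ^2 = 161 + 2√(16583) + 103 = 264 + 2√(16583), so γ^2 - 264 = 2√(16583); squaring, (γ^2 - 264)^2 = 4·16583, i.e. γ^4 - 528γ^2 + 69696 - 66332 = 0, i.e. γ^4 - 528γ^2 + 3364 = 0. So γ is a root of x^4 - 528x^2 + 3364. This polynomial is irreducible over Q: it has no rational root (each ±√161 ± √103 is irrational), and any factorization into two quadratics over Q would force √(16583) ∈ Q (pairing opposite roots) or √161, √103 ∈ Q (other pairings), all impossible. Hence [Q(γ):Q] = 4 = [Q(√161, √103):Q], so Q(γ) = Q(√161, √103).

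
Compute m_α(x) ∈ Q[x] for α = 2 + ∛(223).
m_α(x) = x^3 - 6x^2 + 12x - 231

Set β = α - 2 = ∛(223), so β^3 = 223. Then (α - 2)^3 - 223 = 0, i.e. α is a root of g(x) = (x - 2)^3 - 223 = x^3 - 6x^2 + 12x - 231. Since g(x) = h(x - 2) where h(x) = x^3 - 223, and h is irreducible over Q (because 223 is not a perfect cube, so h has no rational root, and a monic cubic with no rational root is irreducible), g is also irreducible (irreducibility is preserved under the substitution x → x - 2). Hence m_α(x) = x^3 - 6x^2 + 12x - 231.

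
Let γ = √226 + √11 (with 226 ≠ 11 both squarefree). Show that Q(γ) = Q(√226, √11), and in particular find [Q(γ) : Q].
[Q(γ) : Q] = 4 (equivalently, Q(γ) = Q(√226, √11))

Obviously Q(γ) ⊆ Q(√226, √11), and [Q(√226, √11):Q] = 4 (since 226, 11 are distinct squarefree integers > 1 with 2486 not a perfect square). To show equality we compute the minimal polynomial of γ. From γ = √226 + √11: γ^2 = 226 + 2√(2486) + 11 = 237 + 2√(2486), so γ^2 - 237 = 2√(2486); squaring, (γ^2 - 237)^2 = 4·2486, i.e. γ^4 - 474γ^2 + 56169 - 9944 = 0, i.e. γ^4 - 474γ^2 + 46225 = 0. So γ is a root of x^4 - 474x^2 + 46225. This polynomial is irreducible over Q: it has no rational root (each ±√226 ± √11 is irrational), and any factorization into two quadratics over Q would force √(2486) ∈ Q (pairing opposite roots) or √226, √11 ∈ Q (other pairings), all impossible. Hence [Q(γ):Q] = 4 = [Q(√226, √11):Q], so Q(γ) = Q(√226, √11).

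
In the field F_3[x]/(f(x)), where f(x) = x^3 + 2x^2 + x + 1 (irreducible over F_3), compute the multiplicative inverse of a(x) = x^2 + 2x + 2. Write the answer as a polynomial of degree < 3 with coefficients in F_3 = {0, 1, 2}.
a(x)^(-1) ≡ x^2 + 2 (mod f(x))

Since f is irreducible over F_3, F_3[x]/(f) is a field and a(x) ≠ 0 has an inverse. Apply the extended Euclidean algorithm to f(x) and a(x) in F_3[x]: f(x) = (x)·a(x) + (2x + 1);  a(x) = (2x)·(2x + 1) + (2). The last nonzero remainder is the constant 2 = gcd(f, a) in F_3. Back-substituting through the division chain expresses 2 = s(x)·a(x) + t(x)·f(x) with s(x) ≡ 2x^2 + 1 (mod f), so (2x^2 + 1)·a(x) ≡ 2 (mod f). Multiplying by 2^(-1) ≡ 2 in F_3 gives a(x)^(-1) ≡ 2·(2x^2 + 1) ≡ x^2 + 2 (mod f). Check: (x^2 + 2x + 2)·(x^2 + 2) = x^4 + 2x^3 + x^2 + x + 1 ≡ 1 (mod x^3 + 2x^2 + x + 1).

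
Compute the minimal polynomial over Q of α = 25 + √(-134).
m_α(x) = x^2 - 50x + 759

From α - 25 = √(-134), squaring gives (α - 25)^2 = -134, i.e. α^2 - 50α + 625 = -134, so α^2 - 50α + 759 = 0. The discriminant of x^2 - 50x + 759 is (-50)^2 - 4·(759) = 2500 - 3036 = -536, and 4·(-134) is not a perfect square in Q since -134 is squarefree and ≠ 1. Hence x^2 - 50x + 759 is irreducible over Q and is the minimal polynomial of α.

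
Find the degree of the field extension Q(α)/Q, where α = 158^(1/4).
[Q(α):Q] = 4

α is a root of x^4 - 158. By Eisenstein's criterion at the prime p = 2 (which divides the constant term 158 but p^2 = 4 does not, since 158 is squarefree), x^4 - 158 is irreducible over Q. Hence [Q(α):Q] = 4.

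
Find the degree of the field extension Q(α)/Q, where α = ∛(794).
[Q(α):Q] = 3

The minimal polynomial of α is x^3 - 794, irreducible over Q since 794 is not a perfect cube (so x^3 - 794 has no rational root). Hence [Q(α):Q] = deg(m_α) = 3.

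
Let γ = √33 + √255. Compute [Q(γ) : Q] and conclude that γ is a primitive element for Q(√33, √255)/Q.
[Q(γ) : Q] = 4 (equivalently, Q(γ) = Q(√33, √255))

Obviously Q(γ) ⊆ Q(√33, √255), and [Q(√33, √255):Q] = 4 (since 33, 255 are distinct squarefree integers > 1 with 8415 not a perfect square). To show equality we compute the minimal polynomial of γ. From γ = √33 + √255: γ^2 = 33 + 2√(8415) + 255 = 288 + 2√(8415), so γ^2 - 288 = 2√(8415); squaring, (γ^2 - 288)^2 = 4·8415, i.e. γ^4 - 576γ^2 + 82944 - 33660 = 0, i.e. γ^4 - 576γ^2 + 49284 = 0. So γ is a root of x^4 - 576x^2 + 49284. This polynomial is irreducible over Q: it has no rational root (each ±√33 ± √255 is irrational), and any factorization into two quadratics over Q would force √(8415) ∈ Q (pairing opposite roots) or √33, √255 ∈ Q (other pairings), all impossible. Hence [Q(γ):Q] = 4 = [Q(√33, √255):Q], so Q(γ) = Q(√33, √255).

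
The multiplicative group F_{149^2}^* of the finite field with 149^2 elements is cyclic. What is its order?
|F_{149^2}^*| = 22200

F_{149^2} has 149^2 = 22201 elements; its multiplicative group consists of all nonzero elements, so |F_{149^2}^*| = 22201 - 1 = 22200. (It is cyclic since any finite subgroup of the multiplicative group of a field is cyclic.)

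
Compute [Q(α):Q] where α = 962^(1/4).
[Q(α):Q] = 4

α is a root of x^4 - 962. By Eisenstein's criterion at the prime p = 2 (which divides the constant term 962 but p^2 = 4 does not, since 962 is squarefree), x^4 - 962 is irreducible over Q. Hence [Q(α):Q] = 4.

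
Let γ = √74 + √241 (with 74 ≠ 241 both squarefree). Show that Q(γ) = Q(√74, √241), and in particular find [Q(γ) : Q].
[Q(γ) : Q] = 4 (equivalently, Q(γ) = Q(√74, √241))

Obviously Q(γ) ⊆ Q(√74, √241), and [Q(√74, √241):Q] = 4 (since 74, 241 are distinct squarefree integers > 1 with 17834 not a perfect square). To show equality we compute the minimal polynomial of γ. From γ = √74 + √241: γ^2 = 74 + 2√(17834) + 241 = 315 + 2√(17834), so γ^2 - 315 = 2√(17834); squaring, (γ^2 - 315)^2 = 4·17834, i.e. γ^4 - 630γ^2 + 99225 - 71336 = 0, i.e. γ^4 - 630γ^2 + 27889 = 0. So γ is a root of x^4 - 630x^2 + 27889. This polynomial is irreducible over Q: it has no rational root (each ±√74 ± √241 is irrational), and any factorization into two quadratics over Q would force √(17834) ∈ Q (pairing opposite roots) or √74, √241 ∈ Q (other pairings), all impossible. Hence [Q(γ):Q] = 4 = [Q(√74, √241):Q], so Q(γ) = Q(√74, √241).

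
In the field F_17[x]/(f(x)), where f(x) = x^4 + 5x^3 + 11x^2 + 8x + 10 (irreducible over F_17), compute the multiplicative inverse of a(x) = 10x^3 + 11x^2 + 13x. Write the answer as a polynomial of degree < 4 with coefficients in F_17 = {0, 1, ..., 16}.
a(x)^(-1) ≡ 5x^3 + 2x^2 + 12x + 11 (mod f(x))

Since f is irreducible over F_17, F_17[x]/(f) is a field and a(x) ≠ 0 has an inverse. Apply the extended Euclidean algorithm to f(x) and a(x) in F_17[x]: f(x) = (12x + 6)·a(x) + (10x^2 + 15x + 10);  a(x) = (x + 3)·(10x^2 + 15x + 10) + (9x + 4);  (10x^2 + 15x + 10) = (3x + 6)·(9x + 4) + (3). The last nonzero remainder is the constant 3 = gcd(f, a) in F_17. Back-substituting through the division chain expresses 3 = s(x)·a(x) + t(x)·f(x) with s(x) ≡ 15x^3 + 6x^2 + 2x + 16 (mod f), so (15x^3 + 6x^2 + 2x + 16)·a(x) ≡ 3 (mod f). Multiplying by 3^(-1) ≡ 6 in F_17 gives a(x)^(-1) ≡ 6·(15x^3 + 6x^2 + 2x + 16) ≡ 5x^3 + 2x^2 + 12x + 11 (mod f). Check: (10x^3 + 11x^2 + 13x)·(5x^3 + 2x^2 + 12x + 11) = 16x^6 + 7x^5 + 3x^4 + 13x^3 + 5x^2 + 7x ≡ 1 (mod x^4 + 5x^3 + 11x^2 + 8x + 10).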